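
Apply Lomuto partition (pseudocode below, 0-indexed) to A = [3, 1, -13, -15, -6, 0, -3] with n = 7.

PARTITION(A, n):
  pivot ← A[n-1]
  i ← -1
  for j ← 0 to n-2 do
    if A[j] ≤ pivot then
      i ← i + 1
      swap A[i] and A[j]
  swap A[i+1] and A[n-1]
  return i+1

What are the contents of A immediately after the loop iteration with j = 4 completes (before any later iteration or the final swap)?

[-13, -15, -6, 1, 3, 0, -3]

pivot = A[6] = -3; i = -1
j=0: A[0]=3 > -3 → no swap
j=1: A[1]=1 > -3 → no swap
j=2: A[2]=-13 ≤ -3 → i=0, swap A[0],A[2] → [-13, 1, 3, -15, -6, 0, -3]
j=3: A[3]=-15 ≤ -3 → i=1, swap A[1],A[3] → [-13, -15, 3, 1, -6, 0, -3]
j=4: A[4]=-6 ≤ -3 → i=2, swap A[2],A[4] → [-13, -15, -6, 1, 3, 0, -3]
(after j=4) A = [-13, -15, -6, 1, 3, 0, -3]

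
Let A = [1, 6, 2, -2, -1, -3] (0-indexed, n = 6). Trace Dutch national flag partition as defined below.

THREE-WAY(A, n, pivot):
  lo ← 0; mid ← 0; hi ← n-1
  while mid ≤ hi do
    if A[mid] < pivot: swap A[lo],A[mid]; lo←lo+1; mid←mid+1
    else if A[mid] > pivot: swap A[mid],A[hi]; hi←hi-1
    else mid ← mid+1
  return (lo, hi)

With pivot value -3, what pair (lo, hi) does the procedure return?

lo=0 mid=0 hi=5
1>-3: swap(0,5), hi=4 ⇒ [-3, 6, 2, -2, -1, 1]
-3=-3: mid=1
6>-3: swap(1,4), hi=3 ⇒ [-3, -1, 2, -2, 6, 1]
-1>-3: swap(1,3), hi=2 ⇒ [-3, -2, 2, -1, 6, 1]
-2>-3: swap(1,2), hi=1 ⇒ [-3, 2, -2, -1, 6, 1]
2>-3: swap(1,1), hi=0 ⇒ [-3, 2, -2, -1, 6, 1]
done. lo=0 hi=0; A=[-3, 2, -2, -1, 6, 1]

(0, 0)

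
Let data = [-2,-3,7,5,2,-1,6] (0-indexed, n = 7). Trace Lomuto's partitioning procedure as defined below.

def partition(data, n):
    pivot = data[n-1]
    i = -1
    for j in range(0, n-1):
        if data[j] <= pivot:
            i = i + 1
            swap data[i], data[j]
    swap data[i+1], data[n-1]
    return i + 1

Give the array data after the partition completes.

[-2,-3,5,2,-1,6,7]

pivot = data[6] = 6; i = -1
j=0: data[0]=-2 ≤ 6 → i=0, swap data[0],data[0] (no change) → [-2,-3,7,5,2,-1,6]
j=1: data[1]=-3 ≤ 6 → i=1, swap data[1],data[1] (no change) → [-2,-3,7,5,2,-1,6]
j=2: data[2]=7 > 6 → no swap
j=3: data[3]=5 ≤ 6 → i=2, swap data[2],data[3] → [-2,-3,5,7,2,-1,6]
j=4: data[4]=2 ≤ 6 → i=3, swap data[3],data[4] → [-2,-3,5,2,7,-1,6]
j=5: data[5]=-1 ≤ 6 → i=4, swap data[4],data[5] → [-2,-3,5,2,-1,7,6]
final swap data[5],data[6] → [-2,-3,5,2,-1,6,7]; return 5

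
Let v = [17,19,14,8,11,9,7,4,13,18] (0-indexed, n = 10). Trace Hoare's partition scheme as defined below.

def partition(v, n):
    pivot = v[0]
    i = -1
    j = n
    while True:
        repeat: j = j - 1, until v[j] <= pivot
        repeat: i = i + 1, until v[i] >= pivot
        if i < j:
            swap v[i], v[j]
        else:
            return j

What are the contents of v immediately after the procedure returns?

pivot = v[0] = 17; i = -1, j = 10
j→8 (v[8]=13≤17), i→0 (v[0]=17≥17); i<j, swap → [13,19,14,8,11,9,7,4,17,18]
j→7 (v[7]=4≤17), i→1 (v[1]=19≥17); i<j, swap → [13,4,14,8,11,9,7,19,17,18]
j→6, i→7; i≥j, return j=6. v = [13,4,14,8,11,9,7,19,17,18]

[13,4,14,8,11,9,7,19,17,18]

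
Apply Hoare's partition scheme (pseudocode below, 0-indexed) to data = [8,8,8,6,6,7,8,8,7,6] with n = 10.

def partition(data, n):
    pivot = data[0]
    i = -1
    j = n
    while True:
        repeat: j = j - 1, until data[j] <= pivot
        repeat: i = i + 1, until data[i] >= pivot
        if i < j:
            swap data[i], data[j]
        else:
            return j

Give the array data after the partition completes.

[6,7,8,6,6,7,8,8,8,8]

pivot=8
j stops at 9 (6), i stops at 0 (8); swap ⇒ [6,8,8,6,6,7,8,8,7,8]
j stops at 8 (7), i stops at 1 (8); swap ⇒ [6,7,8,6,6,7,8,8,8,8]
j stops at 7 (8), i stops at 2 (8); swap ⇒ [6,7,8,6,6,7,8,8,8,8]
j stops at 6, i stops at 6; i≥j ⇒ return 6. data=[6,7,8,6,6,7,8,8,8,8]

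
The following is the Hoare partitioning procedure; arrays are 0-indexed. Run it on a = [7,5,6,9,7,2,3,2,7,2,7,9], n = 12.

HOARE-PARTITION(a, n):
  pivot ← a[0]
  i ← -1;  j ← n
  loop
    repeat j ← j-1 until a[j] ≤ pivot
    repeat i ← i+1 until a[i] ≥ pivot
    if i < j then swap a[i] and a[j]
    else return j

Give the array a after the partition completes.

[7,5,6,2,7,2,3,2,7,9,7,9]

pivot = a[0] = 7; i = -1, j = 12
j→10 (a[10]=7≤7), i→0 (a[0]=7≥7); i<j, swap → [7,5,6,9,7,2,3,2,7,2,7,9]
j→9 (a[9]=2≤7), i→3 (a[3]=9≥7); i<j, swap → [7,5,6,2,7,2,3,2,7,9,7,9]
j→8 (a[8]=7≤7), i→4 (a[4]=7≥7); i<j, swap → [7,5,6,2,7,2,3,2,7,9,7,9]
j→7, i→8; i≥j, return j=7. a = [7,5,6,2,7,2,3,2,7,9,7,9]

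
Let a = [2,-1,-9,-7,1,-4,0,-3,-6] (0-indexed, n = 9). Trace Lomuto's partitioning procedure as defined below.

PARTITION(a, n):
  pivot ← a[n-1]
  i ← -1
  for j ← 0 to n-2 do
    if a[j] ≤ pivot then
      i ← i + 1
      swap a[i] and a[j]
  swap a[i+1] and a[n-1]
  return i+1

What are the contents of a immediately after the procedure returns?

pivot = a[8] = -6; i = -1
j=0: a[0]=2 > -6 → no swap
j=1: a[1]=-1 > -6 → no swap
j=2: a[2]=-9 ≤ -6 → i=0, swap a[0],a[2] → [-9,-1,2,-7,1,-4,0,-3,-6]
j=3: a[3]=-7 ≤ -6 → i=1, swap a[1],a[3] → [-9,-7,2,-1,1,-4,0,-3,-6]
j=4: a[4]=1 > -6 → no swap
j=5: a[5]=-4 > -6 → no swap
j=6: a[6]=0 > -6 → no swap
j=7: a[7]=-3 > -6 → no swap
final swap a[2],a[8] → [-9,-7,-6,-1,1,-4,0,-3,2]; return 2

[-9,-7,-6,-1,1,-4,0,-3,2]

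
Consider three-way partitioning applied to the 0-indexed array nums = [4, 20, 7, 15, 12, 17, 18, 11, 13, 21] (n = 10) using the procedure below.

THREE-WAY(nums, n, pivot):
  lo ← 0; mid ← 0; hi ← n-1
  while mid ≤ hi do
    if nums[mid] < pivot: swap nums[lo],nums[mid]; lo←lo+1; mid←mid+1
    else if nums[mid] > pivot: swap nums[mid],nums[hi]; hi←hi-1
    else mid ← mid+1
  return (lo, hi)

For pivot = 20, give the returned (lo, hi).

(8, 8)

pivot = 20; lo=0, mid=0, hi=9
nums[mid]=4<20: swap nums[0],nums[0]; lo=1,mid=1 → [4, 20, 7, 15, 12, 17, 18, 11, 13, 21]
nums[mid]=20=20: mid=2
nums[mid]=7<20: swap nums[1],nums[2]; lo=2,mid=3 → [4, 7, 20, 15, 12, 17, 18, 11, 13, 21]
nums[mid]=15<20: swap nums[2],nums[3]; lo=3,mid=4 → [4, 7, 15, 20, 12, 17, 18, 11, 13, 21]
nums[mid]=12<20: swap nums[3],nums[4]; lo=4,mid=5 → [4, 7, 15, 12, 20, 17, 18, 11, 13, 21]
nums[mid]=17<20: swap nums[4],nums[5]; lo=5,mid=6 → [4, 7, 15, 12, 17, 20, 18, 11, 13, 21]
nums[mid]=18<20: swap nums[5],nums[6]; lo=6,mid=7 → [4, 7, 15, 12, 17, 18, 20, 11, 13, 21]
nums[mid]=11<20: swap nums[6],nums[7]; lo=7,mid=8 → [4, 7, 15, 12, 17, 18, 11, 20, 13, 21]
nums[mid]=13<20: swap nums[7],nums[8]; lo=8,mid=9 → [4, 7, 15, 12, 17, 18, 11, 13, 20, 21]
nums[mid]=21>20: swap nums[9],nums[9]; hi=8 → [4, 7, 15, 12, 17, 18, 11, 13, 20, 21]
end: lo=8, hi=8; nums = [4, 7, 15, 12, 17, 18, 11, 13, 20, 21]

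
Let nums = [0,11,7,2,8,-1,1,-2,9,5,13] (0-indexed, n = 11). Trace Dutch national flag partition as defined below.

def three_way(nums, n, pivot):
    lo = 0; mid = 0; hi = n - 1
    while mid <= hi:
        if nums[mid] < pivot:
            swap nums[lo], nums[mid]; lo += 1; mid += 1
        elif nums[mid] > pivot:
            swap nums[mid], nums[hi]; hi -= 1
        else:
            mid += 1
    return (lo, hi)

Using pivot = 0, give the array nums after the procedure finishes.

[-2,-1,0,8,2,1,7,9,5,13,11]

pivot = 0; lo=0, mid=0, hi=10
nums[mid]=0=0: mid=1
nums[mid]=11>0: swap nums[1],nums[10]; hi=9 → [0,13,7,2,8,-1,1,-2,9,5,11]
nums[mid]=13>0: swap nums[1],nums[9]; hi=8 → [0,5,7,2,8,-1,1,-2,9,13,11]
nums[mid]=5>0: swap nums[1],nums[8]; hi=7 → [0,9,7,2,8,-1,1,-2,5,13,11]
nums[mid]=9>0: swap nums[1],nums[7]; hi=6 → [0,-2,7,2,8,-1,1,9,5,13,11]
nums[mid]=-2<0: swap nums[0],nums[1]; lo=1,mid=2 → [-2,0,7,2,8,-1,1,9,5,13,11]
nums[mid]=7>0: swap nums[2],nums[6]; hi=5 → [-2,0,1,2,8,-1,7,9,5,13,11]
nums[mid]=1>0: swap nums[2],nums[5]; hi=4 → [-2,0,-1,2,8,1,7,9,5,13,11]
nums[mid]=-1<0: swap nums[1],nums[2]; lo=2,mid=3 → [-2,-1,0,2,8,1,7,9,5,13,11]
nums[mid]=2>0: swap nums[3],nums[4]; hi=3 → [-2,-1,0,8,2,1,7,9,5,13,11]
nums[mid]=8>0: swap nums[3],nums[3]; hi=2 → [-2,-1,0,8,2,1,7,9,5,13,11]
end: lo=2, hi=2; nums = [-2,-1,0,8,2,1,7,9,5,13,11]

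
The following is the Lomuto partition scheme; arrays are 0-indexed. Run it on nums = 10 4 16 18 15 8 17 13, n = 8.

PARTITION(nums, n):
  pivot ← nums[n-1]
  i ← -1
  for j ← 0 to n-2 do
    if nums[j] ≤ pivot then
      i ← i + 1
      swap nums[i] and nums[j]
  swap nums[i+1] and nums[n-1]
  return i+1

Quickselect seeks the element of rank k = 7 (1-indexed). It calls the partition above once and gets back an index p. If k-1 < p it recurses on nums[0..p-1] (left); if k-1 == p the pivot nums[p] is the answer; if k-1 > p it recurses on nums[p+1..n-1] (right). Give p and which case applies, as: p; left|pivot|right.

3; right

pivot=13, i=-1
j=0: 10≤13, i=0, swap(0,0) ⇒ 10 4 16 18 15 8 17 13
j=1: 4≤13, i=1, swap(1,1) ⇒ 10 4 16 18 15 8 17 13
j=2: 16>13, skip
j=3: 18>13, skip
j=4: 15>13, skip
j=5: 8≤13, i=2, swap(2,5) ⇒ 10 4 8 18 15 16 17 13
j=6: 17>13, skip
swap(3,7) ⇒ 10 4 8 13 15 16 17 18; return 3
p = 3; k-1 = 6 > 3 ⇒ right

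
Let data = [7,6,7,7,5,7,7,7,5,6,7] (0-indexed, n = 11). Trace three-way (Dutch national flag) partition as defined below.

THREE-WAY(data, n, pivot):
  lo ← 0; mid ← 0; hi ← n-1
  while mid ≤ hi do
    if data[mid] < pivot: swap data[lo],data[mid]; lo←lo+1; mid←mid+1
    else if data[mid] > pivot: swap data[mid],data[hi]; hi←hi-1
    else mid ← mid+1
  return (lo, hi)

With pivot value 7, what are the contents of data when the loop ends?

pivot = 7; lo=0, mid=0, hi=10
data[mid]=7=7: mid=1
data[mid]=6<7: swap data[0],data[1]; lo=1,mid=2 → [6,7,7,7,5,7,7,7,5,6,7]
data[mid]=7=7: mid=3
data[mid]=7=7: mid=4
data[mid]=5<7: swap data[1],data[4]; lo=2,mid=5 → [6,5,7,7,7,7,7,7,5,6,7]
data[mid]=7=7: mid=6
data[mid]=7=7: mid=7
data[mid]=7=7: mid=8
data[mid]=5<7: swap data[2],data[8]; lo=3,mid=9 → [6,5,5,7,7,7,7,7,7,6,7]
data[mid]=6<7: swap data[3],data[9]; lo=4,mid=10 → [6,5,5,6,7,7,7,7,7,7,7]
data[mid]=7=7: mid=11
end: lo=4, hi=10; data = [6,5,5,6,7,7,7,7,7,7,7]

[6,5,5,6,7,7,7,7,7,7,7]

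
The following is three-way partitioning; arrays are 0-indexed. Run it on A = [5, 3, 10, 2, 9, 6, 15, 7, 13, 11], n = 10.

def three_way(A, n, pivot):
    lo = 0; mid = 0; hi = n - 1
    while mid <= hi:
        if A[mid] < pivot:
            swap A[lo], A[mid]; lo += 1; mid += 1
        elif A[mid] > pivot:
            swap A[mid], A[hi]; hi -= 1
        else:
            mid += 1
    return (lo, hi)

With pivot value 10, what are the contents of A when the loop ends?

[5, 3, 2, 9, 6, 7, 10, 13, 11, 15]

lo=0 mid=0 hi=9
5<10: swap(0,0), lo=1 mid=1 ⇒ [5, 3, 10, 2, 9, 6, 15, 7, 13, 11]
3<10: swap(1,1), lo=2 mid=2 ⇒ [5, 3, 10, 2, 9, 6, 15, 7, 13, 11]
10=10: mid=3
2<10: swap(2,3), lo=3 mid=4 ⇒ [5, 3, 2, 10, 9, 6, 15, 7, 13, 11]
9<10: swap(3,4), lo=4 mid=5 ⇒ [5, 3, 2, 9, 10, 6, 15, 7, 13, 11]
6<10: swap(4,5), lo=5 mid=6 ⇒ [5, 3, 2, 9, 6, 10, 15, 7, 13, 11]
15>10: swap(6,9), hi=8 ⇒ [5, 3, 2, 9, 6, 10, 11, 7, 13, 15]
11>10: swap(6,8), hi=7 ⇒ [5, 3, 2, 9, 6, 10, 13, 7, 11, 15]
13>10: swap(6,7), hi=6 ⇒ [5, 3, 2, 9, 6, 10, 7, 13, 11, 15]
7<10: swap(5,6), lo=6 mid=7 ⇒ [5, 3, 2, 9, 6, 7, 10, 13, 11, 15]
done. lo=6 hi=6; A=[5, 3, 2, 9, 6, 7, 10, 13, 11, 15]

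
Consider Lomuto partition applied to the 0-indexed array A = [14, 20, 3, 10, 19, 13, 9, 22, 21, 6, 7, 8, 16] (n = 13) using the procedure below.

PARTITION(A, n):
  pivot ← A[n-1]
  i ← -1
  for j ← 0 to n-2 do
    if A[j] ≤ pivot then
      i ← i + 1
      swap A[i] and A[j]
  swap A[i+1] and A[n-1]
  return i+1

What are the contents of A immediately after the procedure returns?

[14, 3, 10, 13, 9, 6, 7, 8, 16, 20, 19, 22, 21]

pivot = A[12] = 16; i = -1
j=0: A[0]=14 ≤ 16 → i=0, swap A[0],A[0] (no change) → [14, 20, 3, 10, 19, 13, 9, 22, 21, 6, 7, 8, 16]
j=1: A[1]=20 > 16 → no swap
j=2: A[2]=3 ≤ 16 → i=1, swap A[1],A[2] → [14, 3, 20, 10, 19, 13, 9, 22, 21, 6, 7, 8, 16]
j=3: A[3]=10 ≤ 16 → i=2, swap A[2],A[3] → [14, 3, 10, 20, 19, 13, 9, 22, 21, 6, 7, 8, 16]
j=4: A[4]=19 > 16 → no swap
j=5: A[5]=13 ≤ 16 → i=3, swap A[3],A[5] → [14, 3, 10, 13, 19, 20, 9, 22, 21, 6, 7, 8, 16]
j=6: A[6]=9 ≤ 16 → i=4, swap A[4],A[6] → [14, 3, 10, 13, 9, 20, 19, 22, 21, 6, 7, 8, 16]
j=7: A[7]=22 > 16 → no swap
j=8: A[8]=21 > 16 → no swap
j=9: A[9]=6 ≤ 16 → i=5, swap A[5],A[9] → [14, 3, 10, 13, 9, 6, 19, 22, 21, 20, 7, 8, 16]
j=10: A[10]=7 ≤ 16 → i=6, swap A[6],A[10] → [14, 3, 10, 13, 9, 6, 7, 22, 21, 20, 19, 8, 16]
j=11: A[11]=8 ≤ 16 → i=7, swap A[7],A[11] → [14, 3, 10, 13, 9, 6, 7, 8, 21, 20, 19, 22, 16]
final swap A[8],A[12] → [14, 3, 10, 13, 9, 6, 7, 8, 16, 20, 19, 22, 21]; return 8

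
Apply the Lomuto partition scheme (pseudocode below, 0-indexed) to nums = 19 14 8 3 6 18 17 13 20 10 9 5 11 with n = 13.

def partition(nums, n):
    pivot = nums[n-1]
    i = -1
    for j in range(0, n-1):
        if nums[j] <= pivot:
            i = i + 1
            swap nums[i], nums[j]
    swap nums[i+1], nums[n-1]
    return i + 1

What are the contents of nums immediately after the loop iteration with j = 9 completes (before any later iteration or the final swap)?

8 3 6 10 19 18 17 13 20 14 9 5 11

pivot=11, i=-1
j=0: 19>11, skip
j=1: 14>11, skip
j=2: 8≤11, i=0, swap(0,2) ⇒ 8 14 19 3 6 18 17 13 20 10 9 5 11
j=3: 3≤11, i=1, swap(1,3) ⇒ 8 3 19 14 6 18 17 13 20 10 9 5 11
j=4: 6≤11, i=2, swap(2,4) ⇒ 8 3 6 14 19 18 17 13 20 10 9 5 11
j=5: 18>11, skip
j=6: 17>11, skip
j=7: 13>11, skip
j=8: 20>11, skip
j=9: 10≤11, i=3, swap(3,9) ⇒ 8 3 6 10 19 18 17 13 20 14 9 5 11
(after j=9) nums = 8 3 6 10 19 18 17 13 20 14 9 5 11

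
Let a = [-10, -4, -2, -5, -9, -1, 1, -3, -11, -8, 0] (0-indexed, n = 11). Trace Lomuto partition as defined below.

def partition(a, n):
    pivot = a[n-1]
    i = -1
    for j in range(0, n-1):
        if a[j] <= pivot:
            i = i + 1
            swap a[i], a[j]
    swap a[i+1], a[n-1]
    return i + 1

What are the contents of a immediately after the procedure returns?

[-10, -4, -2, -5, -9, -1, -3, -11, -8, 0, 1]

pivot = a[10] = 0; i = -1
j=0: a[0]=-10 ≤ 0 → i=0, swap a[0],a[0] (no change) → [-10, -4, -2, -5, -9, -1, 1, -3, -11, -8, 0]
j=1: a[1]=-4 ≤ 0 → i=1, swap a[1],a[1] (no change) → [-10, -4, -2, -5, -9, -1, 1, -3, -11, -8, 0]
j=2: a[2]=-2 ≤ 0 → i=2, swap a[2],a[2] (no change) → [-10, -4, -2, -5, -9, -1, 1, -3, -11, -8, 0]
j=3: a[3]=-5 ≤ 0 → i=3, swap a[3],a[3] (no change) → [-10, -4, -2, -5, -9, -1, 1, -3, -11, -8, 0]
j=4: a[4]=-9 ≤ 0 → i=4, swap a[4],a[4] (no change) → [-10, -4, -2, -5, -9, -1, 1, -3, -11, -8, 0]
j=5: a[5]=-1 ≤ 0 → i=5, swap a[5],a[5] (no change) → [-10, -4, -2, -5, -9, -1, 1, -3, -11, -8, 0]
j=6: a[6]=1 > 0 → no swap
j=7: a[7]=-3 ≤ 0 → i=6, swap a[6],a[7] → [-10, -4, -2, -5, -9, -1, -3, 1, -11, -8, 0]
j=8: a[8]=-11 ≤ 0 → i=7, swap a[7],a[8] → [-10, -4, -2, -5, -9, -1, -3, -11, 1, -8, 0]
j=9: a[9]=-8 ≤ 0 → i=8, swap a[8],a[9] → [-10, -4, -2, -5, -9, -1, -3, -11, -8, 1, 0]
final swap a[9],a[10] → [-10, -4, -2, -5, -9, -1, -3, -11, -8, 0, 1]; return 9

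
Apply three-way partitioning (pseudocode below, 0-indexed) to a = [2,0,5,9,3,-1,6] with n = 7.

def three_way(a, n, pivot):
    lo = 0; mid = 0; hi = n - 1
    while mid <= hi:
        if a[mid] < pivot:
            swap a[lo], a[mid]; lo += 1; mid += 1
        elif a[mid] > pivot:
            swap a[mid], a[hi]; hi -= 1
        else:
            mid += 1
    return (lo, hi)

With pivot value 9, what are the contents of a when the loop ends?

pivot = 9; lo=0, mid=0, hi=6
a[mid]=2<9: swap a[0],a[0]; lo=1,mid=1 → [2,0,5,9,3,-1,6]
a[mid]=0<9: swap a[1],a[1]; lo=2,mid=2 → [2,0,5,9,3,-1,6]
a[mid]=5<9: swap a[2],a[2]; lo=3,mid=3 → [2,0,5,9,3,-1,6]
a[mid]=9=9: mid=4
a[mid]=3<9: swap a[3],a[4]; lo=4,mid=5 → [2,0,5,3,9,-1,6]
a[mid]=-1<9: swap a[4],a[5]; lo=5,mid=6 → [2,0,5,3,-1,9,6]
a[mid]=6<9: swap a[5],a[6]; lo=6,mid=7 → [2,0,5,3,-1,6,9]
end: lo=6, hi=6; a = [2,0,5,3,-1,6,9]

[2,0,5,3,-1,6,9]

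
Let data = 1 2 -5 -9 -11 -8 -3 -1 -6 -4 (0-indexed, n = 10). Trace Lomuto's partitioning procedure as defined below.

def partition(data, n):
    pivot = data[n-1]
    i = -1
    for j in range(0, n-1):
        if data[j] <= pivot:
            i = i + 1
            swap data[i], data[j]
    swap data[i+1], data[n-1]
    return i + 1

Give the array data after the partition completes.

pivot = data[9] = -4; i = -1
j=0: data[0]=1 > -4 → no swap
j=1: data[1]=2 > -4 → no swap
j=2: data[2]=-5 ≤ -4 → i=0, swap data[0],data[2] → -5 2 1 -9 -11 -8 -3 -1 -6 -4
j=3: data[3]=-9 ≤ -4 → i=1, swap data[1],data[3] → -5 -9 1 2 -11 -8 -3 -1 -6 -4
j=4: data[4]=-11 ≤ -4 → i=2, swap data[2],data[4] → -5 -9 -11 2 1 -8 -3 -1 -6 -4
j=5: data[5]=-8 ≤ -4 → i=3, swap data[3],data[5] → -5 -9 -11 -8 1 2 -3 -1 -6 -4
j=6: data[6]=-3 > -4 → no swap
j=7: data[7]=-1 > -4 → no swap
j=8: data[8]=-6 ≤ -4 → i=4, swap data[4],data[8] → -5 -9 -11 -8 -6 2 -3 -1 1 -4
final swap data[5],data[9] → -5 -9 -11 -8 -6 -4 -3 -1 1 2; return 5

-5 -9 -11 -8 -6 -4 -3 -1 1 2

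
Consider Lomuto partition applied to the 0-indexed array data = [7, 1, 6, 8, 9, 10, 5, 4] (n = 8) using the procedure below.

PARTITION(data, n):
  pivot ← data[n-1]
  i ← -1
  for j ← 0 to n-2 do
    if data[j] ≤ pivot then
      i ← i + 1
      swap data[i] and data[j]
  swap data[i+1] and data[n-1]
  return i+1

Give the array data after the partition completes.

pivot = data[7] = 4; i = -1
j=0: data[0]=7 > 4 → no swap
j=1: data[1]=1 ≤ 4 → i=0, swap data[0],data[1] → [1, 7, 6, 8, 9, 10, 5, 4]
j=2: data[2]=6 > 4 → no swap
j=3: data[3]=8 > 4 → no swap
j=4: data[4]=9 > 4 → no swap
j=5: data[5]=10 > 4 → no swap
j=6: data[6]=5 > 4 → no swap
final swap data[1],data[7] → [1, 4, 6, 8, 9, 10, 5, 7]; return 1

[1, 4, 6, 8, 9, 10, 5, 7]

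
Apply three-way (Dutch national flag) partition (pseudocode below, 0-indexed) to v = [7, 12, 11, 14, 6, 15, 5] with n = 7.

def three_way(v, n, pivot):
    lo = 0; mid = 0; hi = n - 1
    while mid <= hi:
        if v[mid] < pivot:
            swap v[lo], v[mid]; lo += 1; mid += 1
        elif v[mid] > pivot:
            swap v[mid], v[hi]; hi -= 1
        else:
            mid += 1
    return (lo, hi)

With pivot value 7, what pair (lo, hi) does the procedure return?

pivot = 7; lo=0, mid=0, hi=6
v[mid]=7=7: mid=1
v[mid]=12>7: swap v[1],v[6]; hi=5 → [7, 5, 11, 14, 6, 15, 12]
v[mid]=5<7: swap v[0],v[1]; lo=1,mid=2 → [5, 7, 11, 14, 6, 15, 12]
v[mid]=11>7: swap v[2],v[5]; hi=4 → [5, 7, 15, 14, 6, 11, 12]
v[mid]=15>7: swap v[2],v[4]; hi=3 → [5, 7, 6, 14, 15, 11, 12]
v[mid]=6<7: swap v[1],v[2]; lo=2,mid=3 → [5, 6, 7, 14, 15, 11, 12]
v[mid]=14>7: swap v[3],v[3]; hi=2 → [5, 6, 7, 14, 15, 11, 12]
end: lo=2, hi=2; v = [5, 6, 7, 14, 15, 11, 12]

(2, 2)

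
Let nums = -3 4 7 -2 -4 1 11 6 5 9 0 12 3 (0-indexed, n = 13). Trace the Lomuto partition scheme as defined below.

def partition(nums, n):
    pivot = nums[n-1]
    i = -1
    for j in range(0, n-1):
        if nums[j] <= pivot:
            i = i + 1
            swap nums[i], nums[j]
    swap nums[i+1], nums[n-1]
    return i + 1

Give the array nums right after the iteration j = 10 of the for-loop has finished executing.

-3 -2 -4 1 0 4 11 6 5 9 7 12 3

pivot=3, i=-1
j=0: -3≤3, i=0, swap(0,0) ⇒ -3 4 7 -2 -4 1 11 6 5 9 0 12 3
j=1: 4>3, skip
j=2: 7>3, skip
j=3: -2≤3, i=1, swap(1,3) ⇒ -3 -2 7 4 -4 1 11 6 5 9 0 12 3
j=4: -4≤3, i=2, swap(2,4) ⇒ -3 -2 -4 4 7 1 11 6 5 9 0 12 3
j=5: 1≤3, i=3, swap(3,5) ⇒ -3 -2 -4 1 7 4 11 6 5 9 0 12 3
j=6: 11>3, skip
j=7: 6>3, skip
j=8: 5>3, skip
j=9: 9>3, skip
j=10: 0≤3, i=4, swap(4,10) ⇒ -3 -2 -4 1 0 4 11 6 5 9 7 12 3
(after j=10) nums = -3 -2 -4 1 0 4 11 6 5 9 7 12 3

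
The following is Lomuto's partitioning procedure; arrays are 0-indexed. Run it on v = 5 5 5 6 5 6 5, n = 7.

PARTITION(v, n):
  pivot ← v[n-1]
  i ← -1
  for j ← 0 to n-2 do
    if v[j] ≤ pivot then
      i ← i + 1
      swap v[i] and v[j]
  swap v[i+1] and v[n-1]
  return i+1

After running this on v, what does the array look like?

pivot=5, i=-1
j=0: 5≤5, i=0, swap(0,0) ⇒ 5 5 5 6 5 6 5
j=1: 5≤5, i=1, swap(1,1) ⇒ 5 5 5 6 5 6 5
j=2: 5≤5, i=2, swap(2,2) ⇒ 5 5 5 6 5 6 5
j=3: 6>5, skip
j=4: 5≤5, i=3, swap(3,4) ⇒ 5 5 5 5 6 6 5
j=5: 6>5, skip
swap(4,6) ⇒ 5 5 5 5 5 6 6; return 4

5 5 5 5 5 6 6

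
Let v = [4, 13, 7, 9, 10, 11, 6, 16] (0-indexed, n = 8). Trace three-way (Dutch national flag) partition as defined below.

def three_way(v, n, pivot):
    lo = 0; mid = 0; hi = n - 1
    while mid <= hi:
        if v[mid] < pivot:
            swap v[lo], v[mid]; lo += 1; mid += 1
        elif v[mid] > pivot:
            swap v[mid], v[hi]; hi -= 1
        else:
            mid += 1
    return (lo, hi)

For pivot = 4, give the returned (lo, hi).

(0, 0)

pivot = 4; lo=0, mid=0, hi=7
v[mid]=4=4: mid=1
v[mid]=13>4: swap v[1],v[7]; hi=6 → [4, 16, 7, 9, 10, 11, 6, 13]
v[mid]=16>4: swap v[1],v[6]; hi=5 → [4, 6, 7, 9, 10, 11, 16, 13]
v[mid]=6>4: swap v[1],v[5]; hi=4 → [4, 11, 7, 9, 10, 6, 16, 13]
v[mid]=11>4: swap v[1],v[4]; hi=3 → [4, 10, 7, 9, 11, 6, 16, 13]
v[mid]=10>4: swap v[1],v[3]; hi=2 → [4, 9, 7, 10, 11, 6, 16, 13]
v[mid]=9>4: swap v[1],v[2]; hi=1 → [4, 7, 9, 10, 11, 6, 16, 13]
v[mid]=7>4: swap v[1],v[1]; hi=0 → [4, 7, 9, 10, 11, 6, 16, 13]
end: lo=0, hi=0; v = [4, 7, 9, 10, 11, 6, 16, 13]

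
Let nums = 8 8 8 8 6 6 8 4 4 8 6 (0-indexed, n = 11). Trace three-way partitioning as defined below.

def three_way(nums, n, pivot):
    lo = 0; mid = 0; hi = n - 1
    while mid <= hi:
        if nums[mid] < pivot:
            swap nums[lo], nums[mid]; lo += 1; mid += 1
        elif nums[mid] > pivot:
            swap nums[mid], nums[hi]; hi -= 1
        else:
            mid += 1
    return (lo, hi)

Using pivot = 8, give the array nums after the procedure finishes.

pivot = 8; lo=0, mid=0, hi=10
nums[mid]=8=8: mid=1
nums[mid]=8=8: mid=2
nums[mid]=8=8: mid=3
nums[mid]=8=8: mid=4
nums[mid]=6<8: swap nums[0],nums[4]; lo=1,mid=5 → 6 8 8 8 8 6 8 4 4 8 6
nums[mid]=6<8: swap nums[1],nums[5]; lo=2,mid=6 → 6 6 8 8 8 8 8 4 4 8 6
nums[mid]=8=8: mid=7
nums[mid]=4<8: swap nums[2],nums[7]; lo=3,mid=8 → 6 6 4 8 8 8 8 8 4 8 6
nums[mid]=4<8: swap nums[3],nums[8]; lo=4,mid=9 → 6 6 4 4 8 8 8 8 8 8 6
nums[mid]=8=8: mid=10
nums[mid]=6<8: swap nums[4],nums[10]; lo=5,mid=11 → 6 6 4 4 6 8 8 8 8 8 8
end: lo=5, hi=10; nums = 6 6 4 4 6 8 8 8 8 8 8

6 6 4 4 6 8 8 8 8 8 8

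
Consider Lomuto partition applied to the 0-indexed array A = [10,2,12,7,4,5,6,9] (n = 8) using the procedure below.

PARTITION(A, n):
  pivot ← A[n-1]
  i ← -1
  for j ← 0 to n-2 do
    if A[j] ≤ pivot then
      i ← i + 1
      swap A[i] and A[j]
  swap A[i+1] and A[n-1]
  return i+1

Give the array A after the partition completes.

pivot=9, i=-1
j=0: 10>9, skip
j=1: 2≤9, i=0, swap(0,1) ⇒ [2,10,12,7,4,5,6,9]
j=2: 12>9, skip
j=3: 7≤9, i=1, swap(1,3) ⇒ [2,7,12,10,4,5,6,9]
j=4: 4≤9, i=2, swap(2,4) ⇒ [2,7,4,10,12,5,6,9]
j=5: 5≤9, i=3, swap(3,5) ⇒ [2,7,4,5,12,10,6,9]
j=6: 6≤9, i=4, swap(4,6) ⇒ [2,7,4,5,6,10,12,9]
swap(5,7) ⇒ [2,7,4,5,6,9,12,10]; return 5

[2,7,4,5,6,9,12,10]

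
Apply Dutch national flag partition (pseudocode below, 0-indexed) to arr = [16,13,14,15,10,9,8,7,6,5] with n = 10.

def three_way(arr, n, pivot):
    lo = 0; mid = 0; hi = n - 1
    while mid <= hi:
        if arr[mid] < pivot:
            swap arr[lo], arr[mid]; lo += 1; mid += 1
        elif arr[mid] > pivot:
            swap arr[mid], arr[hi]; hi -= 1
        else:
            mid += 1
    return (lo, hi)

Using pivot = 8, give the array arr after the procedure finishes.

lo=0 mid=0 hi=9
16>8: swap(0,9), hi=8 ⇒ [5,13,14,15,10,9,8,7,6,16]
5<8: swap(0,0), lo=1 mid=1 ⇒ [5,13,14,15,10,9,8,7,6,16]
13>8: swap(1,8), hi=7 ⇒ [5,6,14,15,10,9,8,7,13,16]
6<8: swap(1,1), lo=2 mid=2 ⇒ [5,6,14,15,10,9,8,7,13,16]
14>8: swap(2,7), hi=6 ⇒ [5,6,7,15,10,9,8,14,13,16]
7<8: swap(2,2), lo=3 mid=3 ⇒ [5,6,7,15,10,9,8,14,13,16]
15>8: swap(3,6), hi=5 ⇒ [5,6,7,8,10,9,15,14,13,16]
8=8: mid=4
10>8: swap(4,5), hi=4 ⇒ [5,6,7,8,9,10,15,14,13,16]
9>8: swap(4,4), hi=3 ⇒ [5,6,7,8,9,10,15,14,13,16]
done. lo=3 hi=3; arr=[5,6,7,8,9,10,15,14,13,16]

[5,6,7,8,9,10,15,14,13,16]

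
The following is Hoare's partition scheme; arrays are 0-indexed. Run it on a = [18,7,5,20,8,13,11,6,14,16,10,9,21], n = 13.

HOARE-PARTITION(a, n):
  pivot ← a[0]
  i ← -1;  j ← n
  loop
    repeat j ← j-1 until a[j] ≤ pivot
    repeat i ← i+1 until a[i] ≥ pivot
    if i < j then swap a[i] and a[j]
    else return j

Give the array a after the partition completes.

[9,7,5,10,8,13,11,6,14,16,20,18,21]

pivot=18
j stops at 11 (9), i stops at 0 (18); swap ⇒ [9,7,5,20,8,13,11,6,14,16,10,18,21]
j stops at 10 (10), i stops at 3 (20); swap ⇒ [9,7,5,10,8,13,11,6,14,16,20,18,21]
j stops at 9, i stops at 10; i≥j ⇒ return 9. a=[9,7,5,10,8,13,11,6,14,16,20,18,21]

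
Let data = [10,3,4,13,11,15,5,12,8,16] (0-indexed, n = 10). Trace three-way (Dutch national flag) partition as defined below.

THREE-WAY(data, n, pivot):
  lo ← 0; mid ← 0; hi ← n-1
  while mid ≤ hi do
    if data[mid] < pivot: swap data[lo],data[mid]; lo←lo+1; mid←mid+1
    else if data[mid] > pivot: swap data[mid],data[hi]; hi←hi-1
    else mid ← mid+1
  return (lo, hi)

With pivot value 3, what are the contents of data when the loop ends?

lo=0 mid=0 hi=9
10>3: swap(0,9), hi=8 ⇒ [16,3,4,13,11,15,5,12,8,10]
16>3: swap(0,8), hi=7 ⇒ [8,3,4,13,11,15,5,12,16,10]
8>3: swap(0,7), hi=6 ⇒ [12,3,4,13,11,15,5,8,16,10]
12>3: swap(0,6), hi=5 ⇒ [5,3,4,13,11,15,12,8,16,10]
5>3: swap(0,5), hi=4 ⇒ [15,3,4,13,11,5,12,8,16,10]
15>3: swap(0,4), hi=3 ⇒ [11,3,4,13,15,5,12,8,16,10]
11>3: swap(0,3), hi=2 ⇒ [13,3,4,11,15,5,12,8,16,10]
13>3: swap(0,2), hi=1 ⇒ [4,3,13,11,15,5,12,8,16,10]
4>3: swap(0,1), hi=0 ⇒ [3,4,13,11,15,5,12,8,16,10]
3=3: mid=1
done. lo=0 hi=0; data=[3,4,13,11,15,5,12,8,16,10]

[3,4,13,11,15,5,12,8,16,10]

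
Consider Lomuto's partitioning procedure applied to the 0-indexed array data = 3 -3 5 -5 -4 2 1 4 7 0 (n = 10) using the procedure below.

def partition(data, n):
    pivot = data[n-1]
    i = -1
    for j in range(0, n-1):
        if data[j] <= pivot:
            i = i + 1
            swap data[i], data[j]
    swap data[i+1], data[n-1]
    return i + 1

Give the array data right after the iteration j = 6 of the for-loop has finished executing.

pivot = data[9] = 0; i = -1
j=0: data[0]=3 > 0 → no swap
j=1: data[1]=-3 ≤ 0 → i=0, swap data[0],data[1] → -3 3 5 -5 -4 2 1 4 7 0
j=2: data[2]=5 > 0 → no swap
j=3: data[3]=-5 ≤ 0 → i=1, swap data[1],data[3] → -3 -5 5 3 -4 2 1 4 7 0
j=4: data[4]=-4 ≤ 0 → i=2, swap data[2],data[4] → -3 -5 -4 3 5 2 1 4 7 0
j=5: data[5]=2 > 0 → no swap
j=6: data[6]=1 > 0 → no swap
(after j=6) data = -3 -5 -4 3 5 2 1 4 7 0

-3 -5 -4 3 5 2 1 4 7 0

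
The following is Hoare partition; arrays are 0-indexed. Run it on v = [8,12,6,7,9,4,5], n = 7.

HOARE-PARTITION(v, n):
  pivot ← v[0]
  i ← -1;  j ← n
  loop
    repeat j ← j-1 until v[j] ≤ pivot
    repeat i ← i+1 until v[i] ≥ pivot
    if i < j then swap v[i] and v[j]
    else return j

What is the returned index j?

pivot = v[0] = 8; i = -1, j = 7
j→6 (v[6]=5≤8), i→0 (v[0]=8≥8); i<j, swap → [5,12,6,7,9,4,8]
j→5 (v[5]=4≤8), i→1 (v[1]=12≥8); i<j, swap → [5,4,6,7,9,12,8]
j→3, i→4; i≥j, return j=3. v = [5,4,6,7,9,12,8]

3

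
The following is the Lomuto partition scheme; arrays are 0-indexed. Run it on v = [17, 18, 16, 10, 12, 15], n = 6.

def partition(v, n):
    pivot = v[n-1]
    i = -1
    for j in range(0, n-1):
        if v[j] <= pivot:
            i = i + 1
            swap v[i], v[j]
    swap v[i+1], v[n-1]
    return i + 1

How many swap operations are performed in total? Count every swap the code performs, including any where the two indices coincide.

3

pivot=15, i=-1
j=0: 17>15, skip
j=1: 18>15, skip
j=2: 16>15, skip
j=3: 10≤15, i=0, swap(0,3) ⇒ [10, 18, 16, 17, 12, 15]
j=4: 12≤15, i=1, swap(1,4) ⇒ [10, 12, 16, 17, 18, 15]
swap(2,5) ⇒ [10, 12, 15, 17, 18, 16]; return 2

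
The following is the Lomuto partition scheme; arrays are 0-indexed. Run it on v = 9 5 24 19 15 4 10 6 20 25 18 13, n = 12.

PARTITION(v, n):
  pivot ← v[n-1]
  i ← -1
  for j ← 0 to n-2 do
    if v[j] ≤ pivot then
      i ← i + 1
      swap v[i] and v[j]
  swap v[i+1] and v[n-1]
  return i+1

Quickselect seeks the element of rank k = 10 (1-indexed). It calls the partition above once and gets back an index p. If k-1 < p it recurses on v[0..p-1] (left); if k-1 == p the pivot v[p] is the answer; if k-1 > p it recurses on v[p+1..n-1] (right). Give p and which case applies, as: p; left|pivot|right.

pivot=13, i=-1
j=0: 9≤13, i=0, swap(0,0) ⇒ 9 5 24 19 15 4 10 6 20 25 18 13
j=1: 5≤13, i=1, swap(1,1) ⇒ 9 5 24 19 15 4 10 6 20 25 18 13
j=2: 24>13, skip
j=3: 19>13, skip
j=4: 15>13, skip
j=5: 4≤13, i=2, swap(2,5) ⇒ 9 5 4 19 15 24 10 6 20 25 18 13
j=6: 10≤13, i=3, swap(3,6) ⇒ 9 5 4 10 15 24 19 6 20 25 18 13
j=7: 6≤13, i=4, swap(4,7) ⇒ 9 5 4 10 6 24 19 15 20 25 18 13
j=8: 20>13, skip
j=9: 25>13, skip
j=10: 18>13, skip
swap(5,11) ⇒ 9 5 4 10 6 13 19 15 20 25 18 24; return 5
p = 5; k-1 = 9 > 5 ⇒ right

5; right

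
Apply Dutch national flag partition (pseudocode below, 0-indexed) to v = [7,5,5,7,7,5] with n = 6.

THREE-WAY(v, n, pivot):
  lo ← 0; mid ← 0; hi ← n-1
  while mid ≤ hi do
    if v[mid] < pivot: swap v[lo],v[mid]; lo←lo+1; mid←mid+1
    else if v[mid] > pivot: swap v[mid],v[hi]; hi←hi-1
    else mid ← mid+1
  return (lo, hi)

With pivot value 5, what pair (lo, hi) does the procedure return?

lo=0 mid=0 hi=5
7>5: swap(0,5), hi=4 ⇒ [5,5,5,7,7,7]
5=5: mid=1
5=5: mid=2
5=5: mid=3
7>5: swap(3,4), hi=3 ⇒ [5,5,5,7,7,7]
7>5: swap(3,3), hi=2 ⇒ [5,5,5,7,7,7]
done. lo=0 hi=2; v=[5,5,5,7,7,7]

(0, 2)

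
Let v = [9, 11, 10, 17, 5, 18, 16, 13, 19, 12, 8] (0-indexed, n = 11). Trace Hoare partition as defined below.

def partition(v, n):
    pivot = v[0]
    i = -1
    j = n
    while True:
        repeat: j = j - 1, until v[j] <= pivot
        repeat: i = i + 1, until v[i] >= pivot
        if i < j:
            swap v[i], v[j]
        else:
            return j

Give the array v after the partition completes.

[8, 5, 10, 17, 11, 18, 16, 13, 19, 12, 9]

pivot=9
j stops at 10 (8), i stops at 0 (9); swap ⇒ [8, 11, 10, 17, 5, 18, 16, 13, 19, 12, 9]
j stops at 4 (5), i stops at 1 (11); swap ⇒ [8, 5, 10, 17, 11, 18, 16, 13, 19, 12, 9]
j stops at 1, i stops at 2; i≥j ⇒ return 1. v=[8, 5, 10, 17, 11, 18, 16, 13, 19, 12, 9]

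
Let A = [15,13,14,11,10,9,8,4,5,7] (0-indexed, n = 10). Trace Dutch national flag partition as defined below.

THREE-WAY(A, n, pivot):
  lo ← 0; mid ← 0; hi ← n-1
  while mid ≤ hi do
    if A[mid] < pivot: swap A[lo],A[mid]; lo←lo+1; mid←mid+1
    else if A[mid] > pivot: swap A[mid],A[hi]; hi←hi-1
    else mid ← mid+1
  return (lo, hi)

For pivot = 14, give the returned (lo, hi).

pivot = 14; lo=0, mid=0, hi=9
A[mid]=15>14: swap A[0],A[9]; hi=8 → [7,13,14,11,10,9,8,4,5,15]
A[mid]=7<14: swap A[0],A[0]; lo=1,mid=1 → [7,13,14,11,10,9,8,4,5,15]
A[mid]=13<14: swap A[1],A[1]; lo=2,mid=2 → [7,13,14,11,10,9,8,4,5,15]
A[mid]=14=14: mid=3
A[mid]=11<14: swap A[2],A[3]; lo=3,mid=4 → [7,13,11,14,10,9,8,4,5,15]
A[mid]=10<14: swap A[3],A[4]; lo=4,mid=5 → [7,13,11,10,14,9,8,4,5,15]
A[mid]=9<14: swap A[4],A[5]; lo=5,mid=6 → [7,13,11,10,9,14,8,4,5,15]
A[mid]=8<14: swap A[5],A[6]; lo=6,mid=7 → [7,13,11,10,9,8,14,4,5,15]
A[mid]=4<14: swap A[6],A[7]; lo=7,mid=8 → [7,13,11,10,9,8,4,14,5,15]
A[mid]=5<14: swap A[7],A[8]; lo=8,mid=9 → [7,13,11,10,9,8,4,5,14,15]
end: lo=8, hi=8; A = [7,13,11,10,9,8,4,5,14,15]

(8, 8)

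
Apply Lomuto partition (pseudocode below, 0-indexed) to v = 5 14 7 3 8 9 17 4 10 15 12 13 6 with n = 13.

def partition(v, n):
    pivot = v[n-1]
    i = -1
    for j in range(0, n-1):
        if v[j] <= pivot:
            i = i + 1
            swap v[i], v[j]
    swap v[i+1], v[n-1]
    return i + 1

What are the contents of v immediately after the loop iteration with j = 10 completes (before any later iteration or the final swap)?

pivot = v[12] = 6; i = -1
j=0: v[0]=5 ≤ 6 → i=0, swap v[0],v[0] (no change) → 5 14 7 3 8 9 17 4 10 15 12 13 6
j=1: v[1]=14 > 6 → no swap
j=2: v[2]=7 > 6 → no swap
j=3: v[3]=3 ≤ 6 → i=1, swap v[1],v[3] → 5 3 7 14 8 9 17 4 10 15 12 13 6
j=4: v[4]=8 > 6 → no swap
j=5: v[5]=9 > 6 → no swap
j=6: v[6]=17 > 6 → no swap
j=7: v[7]=4 ≤ 6 → i=2, swap v[2],v[7] → 5 3 4 14 8 9 17 7 10 15 12 13 6
j=8: v[8]=10 > 6 → no swap
j=9: v[9]=15 > 6 → no swap
j=10: v[10]=12 > 6 → no swap
(after j=10) v = 5 3 4 14 8 9 17 7 10 15 12 13 6

5 3 4 14 8 9 17 7 10 15 12 13 6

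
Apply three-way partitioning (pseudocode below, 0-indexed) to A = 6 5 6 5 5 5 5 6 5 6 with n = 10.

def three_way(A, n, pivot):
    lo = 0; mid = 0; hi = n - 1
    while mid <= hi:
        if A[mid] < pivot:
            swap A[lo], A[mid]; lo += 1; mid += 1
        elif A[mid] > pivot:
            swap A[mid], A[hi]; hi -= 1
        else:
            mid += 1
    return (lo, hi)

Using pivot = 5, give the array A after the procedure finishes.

5 5 5 5 5 5 6 6 6 6

lo=0 mid=0 hi=9
6>5: swap(0,9), hi=8 ⇒ 6 5 6 5 5 5 5 6 5 6
6>5: swap(0,8), hi=7 ⇒ 5 5 6 5 5 5 5 6 6 6
5=5: mid=1
5=5: mid=2
6>5: swap(2,7), hi=6 ⇒ 5 5 6 5 5 5 5 6 6 6
6>5: swap(2,6), hi=5 ⇒ 5 5 5 5 5 5 6 6 6 6
5=5: mid=3
5=5: mid=4
5=5: mid=5
5=5: mid=6
done. lo=0 hi=5; A=5 5 5 5 5 5 6 6 6 6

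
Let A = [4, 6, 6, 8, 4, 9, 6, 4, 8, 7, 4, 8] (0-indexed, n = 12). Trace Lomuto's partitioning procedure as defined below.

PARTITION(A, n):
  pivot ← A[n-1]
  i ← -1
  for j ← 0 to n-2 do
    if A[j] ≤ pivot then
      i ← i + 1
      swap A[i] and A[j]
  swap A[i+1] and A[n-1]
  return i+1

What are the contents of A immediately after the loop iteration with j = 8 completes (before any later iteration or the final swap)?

pivot=8, i=-1
j=0: 4≤8, i=0, swap(0,0) ⇒ [4, 6, 6, 8, 4, 9, 6, 4, 8, 7, 4, 8]
j=1: 6≤8, i=1, swap(1,1) ⇒ [4, 6, 6, 8, 4, 9, 6, 4, 8, 7, 4, 8]
j=2: 6≤8, i=2, swap(2,2) ⇒ [4, 6, 6, 8, 4, 9, 6, 4, 8, 7, 4, 8]
j=3: 8≤8, i=3, swap(3,3) ⇒ [4, 6, 6, 8, 4, 9, 6, 4, 8, 7, 4, 8]
j=4: 4≤8, i=4, swap(4,4) ⇒ [4, 6, 6, 8, 4, 9, 6, 4, 8, 7, 4, 8]
j=5: 9>8, skip
j=6: 6≤8, i=5, swap(5,6) ⇒ [4, 6, 6, 8, 4, 6, 9, 4, 8, 7, 4, 8]
j=7: 4≤8, i=6, swap(6,7) ⇒ [4, 6, 6, 8, 4, 6, 4, 9, 8, 7, 4, 8]
j=8: 8≤8, i=7, swap(7,8) ⇒ [4, 6, 6, 8, 4, 6, 4, 8, 9, 7, 4, 8]
(after j=8) A = [4, 6, 6, 8, 4, 6, 4, 8, 9, 7, 4, 8]

[4, 6, 6, 8, 4, 6, 4, 8, 9, 7, 4, 8]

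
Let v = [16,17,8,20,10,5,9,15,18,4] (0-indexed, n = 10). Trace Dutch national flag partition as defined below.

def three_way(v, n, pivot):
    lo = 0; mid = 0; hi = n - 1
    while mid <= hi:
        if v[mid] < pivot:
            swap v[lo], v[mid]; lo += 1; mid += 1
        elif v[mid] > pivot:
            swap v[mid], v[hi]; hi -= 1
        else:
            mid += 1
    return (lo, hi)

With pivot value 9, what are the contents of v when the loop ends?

pivot = 9; lo=0, mid=0, hi=9
v[mid]=16>9: swap v[0],v[9]; hi=8 → [4,17,8,20,10,5,9,15,18,16]
v[mid]=4<9: swap v[0],v[0]; lo=1,mid=1 → [4,17,8,20,10,5,9,15,18,16]
v[mid]=17>9: swap v[1],v[8]; hi=7 → [4,18,8,20,10,5,9,15,17,16]
v[mid]=18>9: swap v[1],v[7]; hi=6 → [4,15,8,20,10,5,9,18,17,16]
v[mid]=15>9: swap v[1],v[6]; hi=5 → [4,9,8,20,10,5,15,18,17,16]
v[mid]=9=9: mid=2
v[mid]=8<9: swap v[1],v[2]; lo=2,mid=3 → [4,8,9,20,10,5,15,18,17,16]
v[mid]=20>9: swap v[3],v[5]; hi=4 → [4,8,9,5,10,20,15,18,17,16]
v[mid]=5<9: swap v[2],v[3]; lo=3,mid=4 → [4,8,5,9,10,20,15,18,17,16]
v[mid]=10>9: swap v[4],v[4]; hi=3 → [4,8,5,9,10,20,15,18,17,16]
end: lo=3, hi=3; v = [4,8,5,9,10,20,15,18,17,16]

[4,8,5,9,10,20,15,18,17,16]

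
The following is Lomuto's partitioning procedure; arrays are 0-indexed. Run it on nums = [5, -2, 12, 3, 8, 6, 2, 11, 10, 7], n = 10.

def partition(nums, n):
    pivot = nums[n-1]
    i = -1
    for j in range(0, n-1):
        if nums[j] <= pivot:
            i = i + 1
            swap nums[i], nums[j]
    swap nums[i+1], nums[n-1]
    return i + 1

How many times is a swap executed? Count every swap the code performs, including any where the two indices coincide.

pivot = nums[9] = 7; i = -1
j=0: nums[0]=5 ≤ 7 → i=0, swap nums[0],nums[0] (no change) → [5, -2, 12, 3, 8, 6, 2, 11, 10, 7]
j=1: nums[1]=-2 ≤ 7 → i=1, swap nums[1],nums[1] (no change) → [5, -2, 12, 3, 8, 6, 2, 11, 10, 7]
j=2: nums[2]=12 > 7 → no swap
j=3: nums[3]=3 ≤ 7 → i=2, swap nums[2],nums[3] → [5, -2, 3, 12, 8, 6, 2, 11, 10, 7]
j=4: nums[4]=8 > 7 → no swap
j=5: nums[5]=6 ≤ 7 → i=3, swap nums[3],nums[5] → [5, -2, 3, 6, 8, 12, 2, 11, 10, 7]
j=6: nums[6]=2 ≤ 7 → i=4, swap nums[4],nums[6] → [5, -2, 3, 6, 2, 12, 8, 11, 10, 7]
j=7: nums[7]=11 > 7 → no swap
j=8: nums[8]=10 > 7 → no swap
final swap nums[5],nums[9] → [5, -2, 3, 6, 2, 7, 8, 11, 10, 12]; return 5

6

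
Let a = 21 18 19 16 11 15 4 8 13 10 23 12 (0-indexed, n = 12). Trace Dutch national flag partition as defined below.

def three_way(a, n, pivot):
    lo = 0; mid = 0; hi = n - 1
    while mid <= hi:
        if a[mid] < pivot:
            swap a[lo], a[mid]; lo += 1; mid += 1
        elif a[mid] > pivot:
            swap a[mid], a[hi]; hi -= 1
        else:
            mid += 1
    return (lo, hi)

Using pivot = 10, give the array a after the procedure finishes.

lo=0 mid=0 hi=11
21>10: swap(0,11), hi=10 ⇒ 12 18 19 16 11 15 4 8 13 10 23 21
12>10: swap(0,10), hi=9 ⇒ 23 18 19 16 11 15 4 8 13 10 12 21
23>10: swap(0,9), hi=8 ⇒ 10 18 19 16 11 15 4 8 13 23 12 21
10=10: mid=1
18>10: swap(1,8), hi=7 ⇒ 10 13 19 16 11 15 4 8 18 23 12 21
13>10: swap(1,7), hi=6 ⇒ 10 8 19 16 11 15 4 13 18 23 12 21
8<10: swap(0,1), lo=1 mid=2 ⇒ 8 10 19 16 11 15 4 13 18 23 12 21
19>10: swap(2,6), hi=5 ⇒ 8 10 4 16 11 15 19 13 18 23 12 21
4<10: swap(1,2), lo=2 mid=3 ⇒ 8 4 10 16 11 15 19 13 18 23 12 21
16>10: swap(3,5), hi=4 ⇒ 8 4 10 15 11 16 19 13 18 23 12 21
15>10: swap(3,4), hi=3 ⇒ 8 4 10 11 15 16 19 13 18 23 12 21
11>10: swap(3,3), hi=2 ⇒ 8 4 10 11 15 16 19 13 18 23 12 21
done. lo=2 hi=2; a=8 4 10 11 15 16 19 13 18 23 12 21

8 4 10 11 15 16 19 13 18 23 12 21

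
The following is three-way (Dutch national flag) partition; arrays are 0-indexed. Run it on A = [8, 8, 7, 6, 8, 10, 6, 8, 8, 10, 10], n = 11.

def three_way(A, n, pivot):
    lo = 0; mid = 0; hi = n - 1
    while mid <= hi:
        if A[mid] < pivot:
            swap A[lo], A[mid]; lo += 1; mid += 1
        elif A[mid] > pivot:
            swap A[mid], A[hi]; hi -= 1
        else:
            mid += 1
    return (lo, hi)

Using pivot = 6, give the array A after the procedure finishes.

[6, 6, 7, 8, 10, 8, 8, 8, 10, 10, 8]

pivot = 6; lo=0, mid=0, hi=10
A[mid]=8>6: swap A[0],A[10]; hi=9 → [10, 8, 7, 6, 8, 10, 6, 8, 8, 10, 8]
A[mid]=10>6: swap A[0],A[9]; hi=8 → [10, 8, 7, 6, 8, 10, 6, 8, 8, 10, 8]
A[mid]=10>6: swap A[0],A[8]; hi=7 → [8, 8, 7, 6, 8, 10, 6, 8, 10, 10, 8]
A[mid]=8>6: swap A[0],A[7]; hi=6 → [8, 8, 7, 6, 8, 10, 6, 8, 10, 10, 8]
A[mid]=8>6: swap A[0],A[6]; hi=5 → [6, 8, 7, 6, 8, 10, 8, 8, 10, 10, 8]
A[mid]=6=6: mid=1
A[mid]=8>6: swap A[1],A[5]; hi=4 → [6, 10, 7, 6, 8, 8, 8, 8, 10, 10, 8]
A[mid]=10>6: swap A[1],A[4]; hi=3 → [6, 8, 7, 6, 10, 8, 8, 8, 10, 10, 8]
A[mid]=8>6: swap A[1],A[3]; hi=2 → [6, 6, 7, 8, 10, 8, 8, 8, 10, 10, 8]
A[mid]=6=6: mid=2
A[mid]=7>6: swap A[2],A[2]; hi=1 → [6, 6, 7, 8, 10, 8, 8, 8, 10, 10, 8]
end: lo=0, hi=1; A = [6, 6, 7, 8, 10, 8, 8, 8, 10, 10, 8]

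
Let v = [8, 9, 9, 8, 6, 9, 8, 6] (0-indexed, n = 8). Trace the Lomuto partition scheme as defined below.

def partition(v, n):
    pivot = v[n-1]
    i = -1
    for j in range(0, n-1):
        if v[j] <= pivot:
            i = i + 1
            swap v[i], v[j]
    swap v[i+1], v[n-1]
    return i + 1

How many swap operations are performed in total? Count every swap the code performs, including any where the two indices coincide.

pivot = v[7] = 6; i = -1
j=0: v[0]=8 > 6 → no swap
j=1: v[1]=9 > 6 → no swap
j=2: v[2]=9 > 6 → no swap
j=3: v[3]=8 > 6 → no swap
j=4: v[4]=6 ≤ 6 → i=0, swap v[0],v[4] → [6, 9, 9, 8, 8, 9, 8, 6]
j=5: v[5]=9 > 6 → no swap
j=6: v[6]=8 > 6 → no swap
final swap v[1],v[7] → [6, 6, 9, 8, 8, 9, 8, 9]; return 1

2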